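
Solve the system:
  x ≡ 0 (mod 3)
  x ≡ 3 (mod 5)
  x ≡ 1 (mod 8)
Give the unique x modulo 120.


Moduli 3, 5, 8 are pairwise coprime; by CRT there is a unique solution modulo M = 3 · 5 · 8 = 120.
Solve pairwise, accumulating the modulus:
  Start with x ≡ 0 (mod 3).
  Combine with x ≡ 3 (mod 5): since gcd(3, 5) = 1, we get a unique residue mod 15.
    Write x = 0 + 3·t and substitute into x ≡ 3 (mod 5): 3·t ≡ 3 − 0 = 3 (mod 5).
    The inverse of 3 mod 5 is 2 (since 3·2 = 6 = 1·5 + 1), so t ≡ 2·3 = 6 ≡ 1 (mod 5).
    Then x = 0 + 3·1 = 3, valid modulo lcm(3, 5) = 15: x ≡ 3 (mod 15).
  Combine with x ≡ 1 (mod 8): since gcd(15, 8) = 1, we get a unique residue mod 120.
    Write x = 3 + 15·t and substitute into x ≡ 1 (mod 8): 15·t ≡ 1 − 3 = -2 (mod 8).
    Reduce coefficients mod 8: 7·t ≡ 6 (mod 8).
    The inverse of 7 mod 8 is 7 (since 7·7 = 49 = 6·8 + 1), so t ≡ 7·6 = 42 ≡ 2 (mod 8).
    Then x = 3 + 15·2 = 33, valid modulo lcm(15, 8) = 120: x ≡ 33 (mod 120).
Verify: 33 mod 3 = 0 ✓, 33 mod 5 = 3 ✓, 33 mod 8 = 1 ✓.

x ≡ 33 (mod 120).


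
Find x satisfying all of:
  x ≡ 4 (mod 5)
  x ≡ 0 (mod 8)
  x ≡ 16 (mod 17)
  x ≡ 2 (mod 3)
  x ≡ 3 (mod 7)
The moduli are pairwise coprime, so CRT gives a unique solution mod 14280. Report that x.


Product of moduli M = 5 · 8 · 17 · 3 · 7 = 14280.
Merge one congruence at a time:
  Start: x ≡ 4 (mod 5).
  Combine with x ≡ 0 (mod 8); new modulus lcm = 40.
    Write x = 4 + 5·t and substitute into x ≡ 0 (mod 8): 5·t ≡ 0 − 4 = -4 (mod 8).
    Reduce coefficients mod 8: 5·t ≡ 4 (mod 8).
    The inverse of 5 mod 8 is 5 (since 5·5 = 25 = 3·8 + 1), so t ≡ 5·4 = 20 ≡ 4 (mod 8).
    Then x = 4 + 5·4 = 24, valid modulo lcm(5, 8) = 40: x ≡ 24 (mod 40).
  Combine with x ≡ 16 (mod 17); new modulus lcm = 680.
    Write x = 24 + 40·t and substitute into x ≡ 16 (mod 17): 40·t ≡ 16 − 24 = -8 (mod 17).
    Reduce coefficients mod 17: 6·t ≡ 9 (mod 17).
    The inverse of 6 mod 17 is 3 (since 6·3 = 18 = 1·17 + 1), so t ≡ 3·9 = 27 ≡ 10 (mod 17).
    Then x = 24 + 40·10 = 424, valid modulo lcm(40, 17) = 680: x ≡ 424 (mod 680).
  Combine with x ≡ 2 (mod 3); new modulus lcm = 2040.
    Write x = 424 + 680·t and substitute into x ≡ 2 (mod 3): 680·t ≡ 2 − 424 = -422 (mod 3).
    Reduce coefficients mod 3: 2·t ≡ 1 (mod 3).
    The inverse of 2 mod 3 is 2 (since 2·2 = 4 = 1·3 + 1), so t ≡ 2·1 = 2 ≡ 2 (mod 3).
    Then x = 424 + 680·2 = 1784, valid modulo lcm(680, 3) = 2040: x ≡ 1784 (mod 2040).
  Combine with x ≡ 3 (mod 7); new modulus lcm = 14280.
    Write x = 1784 + 2040·t and substitute into x ≡ 3 (mod 7): 2040·t ≡ 3 − 1784 = -1781 (mod 7).
    Reduce coefficients mod 7: 3·t ≡ 4 (mod 7).
    The inverse of 3 mod 7 is 5 (since 3·5 = 15 = 2·7 + 1), so t ≡ 5·4 = 20 ≡ 6 (mod 7).
    Then x = 1784 + 2040·6 = 14024, valid modulo lcm(2040, 7) = 14280: x ≡ 14024 (mod 14280).
Verify against each original: 14024 mod 5 = 4, 14024 mod 8 = 0, 14024 mod 17 = 16, 14024 mod 3 = 2, 14024 mod 7 = 3.

x ≡ 14024 (mod 14280).


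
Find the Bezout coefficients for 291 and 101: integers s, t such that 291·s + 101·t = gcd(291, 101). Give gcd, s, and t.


Euclidean algorithm on (291, 101) — divide until remainder is 0:
  291 = 2 · 101 + 89
  101 = 1 · 89 + 12
  89 = 7 · 12 + 5
  12 = 2 · 5 + 2
  5 = 2 · 2 + 1
  2 = 2 · 1 + 0
gcd(291, 101) = 1.
Track Bezout coefficients alongside the remainders: start with r₀ = 291 = a·1 + b·0 (s = 1, t = 0) and r₁ = 101 = a·0 + b·1 (s = 0, t = 1); each new remainder r_{k+1} = r_{k-1} − q_k·r_k inherits s_{k+1} = s_{k-1} − q_k·s_k, t_{k+1} = t_{k-1} − q_k·t_k, so r_k = a·s_k + b·t_k at every step:
  q = 2: r = 89, s = 1 − 2·0 = 1, t = 0 − 2·1 = -2  (check: 291·1 + 101·(-2) = 89)
  q = 1: r = 12, s = 0 − 1·1 = -1, t = 1 − 1·(-2) = 3  (check: 291·(-1) + 101·3 = 12)
  q = 7: r = 5, s = 1 − 7·(-1) = 8, t = -2 − 7·3 = -23  (check: 291·8 + 101·(-23) = 5)
  q = 2: r = 2, s = -1 − 2·8 = -17, t = 3 − 2·(-23) = 49  (check: 291·(-17) + 101·49 = 2)
  q = 2: r = 1, s = 8 − 2·(-17) = 42, t = -23 − 2·49 = -121  (check: 291·42 + 101·(-121) = 1)
The row with r = 1 (the gcd) gives the Bezout coefficients s = 42, t = -121.
Result: 291 · (42) + 101 · (-121) = 1.

gcd(291, 101) = 1; s = 42, t = -121 (check: 291·42 + 101·(-121) = 1).


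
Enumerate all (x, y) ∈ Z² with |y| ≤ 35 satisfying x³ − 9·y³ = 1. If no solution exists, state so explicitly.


The equation is x³ - 9y³ = 1. For fixed y, x³ = 9·y³ + 1, so a solution requires the RHS to be a perfect cube.
Strategy: iterate y from -35 to 35, compute RHS = 9·y³ + 1, and check whether it is a (positive or negative) perfect cube.
Check small values of y:
  y = 0: RHS = 1 = (1)³ ⇒ x = 1 works.
  y = 1: RHS = 10 is not a perfect cube.
  y = -1: RHS = -8 = (-2)³ ⇒ x = -2 works.
  y = 2: RHS = 73 is not a perfect cube.
  y = -2: RHS = -71 is not a perfect cube.
  y = 3: RHS = 244 is not a perfect cube.
  y = -3: RHS = -242 is not a perfect cube.
Continuing the search up to |y| = 35 finds no further solutions beyond those listed.
Collected solutions: (1, 0), (-2, -1).

Solutions (with |y| ≤ 35): (1, 0), (-2, -1).


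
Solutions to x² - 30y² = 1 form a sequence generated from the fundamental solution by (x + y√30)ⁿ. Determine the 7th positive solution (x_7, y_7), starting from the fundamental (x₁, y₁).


Step 1: Find the fundamental solution (x₁, y₁) of x² - 30y² = 1.
  Expand √30 as a continued fraction. a₀ = ⌊√30⌋ = 5; iterate m_{k+1} = d_k·a_k − m_k, d_{k+1} = (30 − m_{k+1}²)/d_k, a_{k+1} = ⌊(a₀ + m_{k+1})/d_{k+1}⌋ (starting m₀ = 0, d₀ = 1), with convergents p_k = a_k·p_{k-1} + p_{k-2}, q_k = a_k·q_{k-1} + q_{k-2} (p₋₁ = 1, q₋₁ = 0):
  k = 0: a₀ = 5; p₀/q₀ = 5/1; p₀² − 30·q₀² = 25 − 30 = -5.
  k = 1: m = 5, d = 5, a = ⌊(5 + 5)/5⌋ = 2; p/q = (2·5 + 1)/(2·1 + 0) = 11/2; p² − 30·q² = 121 − 120 = 1.
  The first convergent with p² − 30·q² = 1 gives the fundamental solution (x₁, y₁) = (11, 2).
Step 2: Apply the recurrence (x_{n+1}, y_{n+1}) = (x₁x_n + 30y₁y_n, x₁y_n + y₁x_n) repeatedly.
  From (x_1, y_1) = (11, 2): x_2 = 11·11 + 30·2·2 = 241; y_2 = 11·2 + 2·11 = 44.
  From (x_2, y_2) = (241, 44): x_3 = 11·241 + 30·2·44 = 5291; y_3 = 11·44 + 2·241 = 966.
  From (x_3, y_3) = (5291, 966): x_4 = 11·5291 + 30·2·966 = 116161; y_4 = 11·966 + 2·5291 = 21208.
  From (x_4, y_4) = (116161, 21208): x_5 = 11·116161 + 30·2·21208 = 2550251; y_5 = 11·21208 + 2·116161 = 465610.
  From (x_5, y_5) = (2550251, 465610): x_6 = 11·2550251 + 30·2·465610 = 55989361; y_6 = 11·465610 + 2·2550251 = 10222212.
  From (x_6, y_6) = (55989361, 10222212): x_7 = 11·55989361 + 30·2·10222212 = 1229215691; y_7 = 11·10222212 + 2·55989361 = 224423054.
Step 3: Verify x_7² - 30·y_7² = 1510971215000607481 - 1510971215000607480 = 1 (should be 1). ✓

(x_1, y_1) = (11, 2); (x_7, y_7) = (1229215691, 224423054).


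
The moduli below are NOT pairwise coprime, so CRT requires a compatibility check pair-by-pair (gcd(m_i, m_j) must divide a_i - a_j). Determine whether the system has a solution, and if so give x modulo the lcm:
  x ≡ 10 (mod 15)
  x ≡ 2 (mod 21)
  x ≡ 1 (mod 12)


Moduli 15, 21, 12 are not pairwise coprime, so CRT works modulo lcm(m_i) when all pairwise compatibility conditions hold.
Pairwise compatibility: gcd(m_i, m_j) must divide a_i - a_j for every pair.
Merge one congruence at a time:
  Start: x ≡ 10 (mod 15).
  Combine with x ≡ 2 (mod 21): gcd(15, 21) = 3, and 2 - 10 = -8 is NOT divisible by 3.
    ⇒ system is inconsistent (no integer solution).

No solution (the system is inconsistent).


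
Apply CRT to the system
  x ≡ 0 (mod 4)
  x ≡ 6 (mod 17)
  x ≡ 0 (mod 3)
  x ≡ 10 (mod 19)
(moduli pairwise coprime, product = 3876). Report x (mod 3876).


Product of moduli M = 4 · 17 · 3 · 19 = 3876.
Merge one congruence at a time:
  Start: x ≡ 0 (mod 4).
  Combine with x ≡ 6 (mod 17); new modulus lcm = 68.
    Write x = 0 + 4·t and substitute into x ≡ 6 (mod 17): 4·t ≡ 6 − 0 = 6 (mod 17).
    The inverse of 4 mod 17 is 13 (since 4·13 = 52 = 3·17 + 1), so t ≡ 13·6 = 78 ≡ 10 (mod 17).
    Then x = 0 + 4·10 = 40, valid modulo lcm(4, 17) = 68: x ≡ 40 (mod 68).
  Combine with x ≡ 0 (mod 3); new modulus lcm = 204.
    Write x = 40 + 68·t and substitute into x ≡ 0 (mod 3): 68·t ≡ 0 − 40 = -40 (mod 3).
    Reduce coefficients mod 3: 2·t ≡ 2 (mod 3).
    The inverse of 2 mod 3 is 2 (since 2·2 = 4 = 1·3 + 1), so t ≡ 2·2 = 4 ≡ 1 (mod 3).
    Then x = 40 + 68·1 = 108, valid modulo lcm(68, 3) = 204: x ≡ 108 (mod 204).
  Combine with x ≡ 10 (mod 19); new modulus lcm = 3876.
    Write x = 108 + 204·t and substitute into x ≡ 10 (mod 19): 204·t ≡ 10 − 108 = -98 (mod 19).
    Reduce coefficients mod 19: 14·t ≡ 16 (mod 19).
    The inverse of 14 mod 19 is 15 (since 14·15 = 210 = 11·19 + 1), so t ≡ 15·16 = 240 ≡ 12 (mod 19).
    Then x = 108 + 204·12 = 2556, valid modulo lcm(204, 19) = 3876: x ≡ 2556 (mod 3876).
Verify against each original: 2556 mod 4 = 0, 2556 mod 17 = 6, 2556 mod 3 = 0, 2556 mod 19 = 10.

x ≡ 2556 (mod 3876).


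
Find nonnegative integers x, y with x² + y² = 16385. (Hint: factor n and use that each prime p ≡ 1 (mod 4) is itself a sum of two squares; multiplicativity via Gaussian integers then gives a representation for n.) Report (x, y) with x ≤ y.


Step 1: Factor n = 16385 = 5 · 29 · 113.
Step 2: Check the mod-4 condition on each prime factor: 5 ≡ 1 (mod 4), exponent 1; 29 ≡ 1 (mod 4), exponent 1; 113 ≡ 1 (mod 4), exponent 1.
All primes ≡ 3 (mod 4) appear to even exponent (or don't appear), so by the two-squares theorem n IS expressible as a sum of two squares.
Step 3: Build a representation. Here n = 5 · 29 · 113 is a product of primes ≡ 1 (mod 4). Each prime p ≡ 1 (mod 4) is itself a sum of two squares; find a² by testing p − a² for a perfect square:
  5: 5 − 1² = 4 = 2² ⇒ 5 = 1² + 2².
  29: 29 − 1² = 28, 29 − 2² = 25 = 5² ⇒ 29 = 2² + 5².
  113: 113 − 1² = 112, 113 − 2² = 109, 113 − 3² = 104, 113 − 4² = 97, 113 − 5² = 88, 113 − 6² = 77, 113 − 7² = 64 = 8² ⇒ 113 = 7² + 8².
  Combine using the Brahmagupta–Fibonacci identity (a² + b²)(c² + d²) = (ac − bd)² + (ad + bc)² = (ac + bd)² + (ad − bc)²:
  5 · 29 = 145: from (1² + 2²)(2² + 5²), take (1·2 − 2·5, 1·5 + 2·2) = (2 − 10, 5 + 4) = (-8, 9); dropping signs (only squares matter) gives (8, 9); check 8² + 9² = 64 + 81 = 145 ✓.
  145 · 113 = 16385: from (8² + 9²)(7² + 8²), take (8·7 − 9·8, 8·8 + 9·7) = (56 − 72, 64 + 63) = (-16, 127); dropping signs (only squares matter) gives (16, 127); check 16² + 127² = 256 + 16129 = 16385 ✓.
Step 4: Order so x ≤ y and verify: 16² + 127² = 256 + 16129 = 16385 = n. ✓

n = 16385 = 16² + 127² (one valid representation with x ≤ y).


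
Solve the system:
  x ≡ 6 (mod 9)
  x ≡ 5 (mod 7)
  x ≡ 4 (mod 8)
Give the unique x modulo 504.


Moduli 9, 7, 8 are pairwise coprime; by CRT there is a unique solution modulo M = 9 · 7 · 8 = 504.
Solve pairwise, accumulating the modulus:
  Start with x ≡ 6 (mod 9).
  Combine with x ≡ 5 (mod 7): since gcd(9, 7) = 1, we get a unique residue mod 63.
    Write x = 6 + 9·t and substitute into x ≡ 5 (mod 7): 9·t ≡ 5 − 6 = -1 (mod 7).
    Reduce coefficients mod 7: 2·t ≡ 6 (mod 7).
    The inverse of 2 mod 7 is 4 (since 2·4 = 8 = 1·7 + 1), so t ≡ 4·6 = 24 ≡ 3 (mod 7).
    Then x = 6 + 9·3 = 33, valid modulo lcm(9, 7) = 63: x ≡ 33 (mod 63).
  Combine with x ≡ 4 (mod 8): since gcd(63, 8) = 1, we get a unique residue mod 504.
    Write x = 33 + 63·t and substitute into x ≡ 4 (mod 8): 63·t ≡ 4 − 33 = -29 (mod 8).
    Reduce coefficients mod 8: 7·t ≡ 3 (mod 8).
    The inverse of 7 mod 8 is 7 (since 7·7 = 49 = 6·8 + 1), so t ≡ 7·3 = 21 ≡ 5 (mod 8).
    Then x = 33 + 63·5 = 348, valid modulo lcm(63, 8) = 504: x ≡ 348 (mod 504).
Verify: 348 mod 9 = 6 ✓, 348 mod 7 = 5 ✓, 348 mod 8 = 4 ✓.

x ≡ 348 (mod 504).


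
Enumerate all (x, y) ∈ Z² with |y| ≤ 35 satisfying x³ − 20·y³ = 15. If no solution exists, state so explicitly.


The equation is x³ - 20y³ = 15. For fixed y, x³ = 20·y³ + 15, so a solution requires the RHS to be a perfect cube.
Strategy: iterate y from -35 to 35, compute RHS = 20·y³ + 15, and check whether it is a (positive or negative) perfect cube.
Check small values of y:
  y = 0: RHS = 15 is not a perfect cube.
  y = 1: RHS = 35 is not a perfect cube.
  y = -1: RHS = -5 is not a perfect cube.
  y = 2: RHS = 175 is not a perfect cube.
  y = -2: RHS = -145 is not a perfect cube.
  y = 3: RHS = 555 is not a perfect cube.
  y = -3: RHS = -525 is not a perfect cube.
Continuing the search up to |y| = 35 finds no solutions either.
No (x, y) in the scanned range satisfies the equation.

No integer solutions with |y| ≤ 35.


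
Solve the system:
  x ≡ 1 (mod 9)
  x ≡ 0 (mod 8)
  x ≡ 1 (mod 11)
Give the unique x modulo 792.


Moduli 9, 8, 11 are pairwise coprime; by CRT there is a unique solution modulo M = 9 · 8 · 11 = 792.
Solve pairwise, accumulating the modulus:
  Start with x ≡ 1 (mod 9).
  Combine with x ≡ 0 (mod 8): since gcd(9, 8) = 1, we get a unique residue mod 72.
    Write x = 1 + 9·t and substitute into x ≡ 0 (mod 8): 9·t ≡ 0 − 1 = -1 (mod 8).
    Reduce coefficients mod 8: 1·t ≡ 7 (mod 8).
    So t ≡ 7 (mod 8).
    Then x = 1 + 9·7 = 64, valid modulo lcm(9, 8) = 72: x ≡ 64 (mod 72).
  Combine with x ≡ 1 (mod 11): since gcd(72, 11) = 1, we get a unique residue mod 792.
    Write x = 64 + 72·t and substitute into x ≡ 1 (mod 11): 72·t ≡ 1 − 64 = -63 (mod 11).
    Reduce coefficients mod 11: 6·t ≡ 3 (mod 11).
    The inverse of 6 mod 11 is 2 (since 6·2 = 12 = 1·11 + 1), so t ≡ 2·3 = 6 ≡ 6 (mod 11).
    Then x = 64 + 72·6 = 496, valid modulo lcm(72, 11) = 792: x ≡ 496 (mod 792).
Verify: 496 mod 9 = 1 ✓, 496 mod 8 = 0 ✓, 496 mod 11 = 1 ✓.

x ≡ 496 (mod 792).


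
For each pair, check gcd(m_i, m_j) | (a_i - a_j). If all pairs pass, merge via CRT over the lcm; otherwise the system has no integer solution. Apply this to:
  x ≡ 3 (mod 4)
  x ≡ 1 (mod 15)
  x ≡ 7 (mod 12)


Moduli 4, 15, 12 are not pairwise coprime, so CRT works modulo lcm(m_i) when all pairwise compatibility conditions hold.
Pairwise compatibility: gcd(m_i, m_j) must divide a_i - a_j for every pair.
Merge one congruence at a time:
  Start: x ≡ 3 (mod 4).
  Combine with x ≡ 1 (mod 15): gcd(4, 15) = 1; 1 - 3 = -2, which IS divisible by 1, so compatible.
    Write x = 3 + 4·t and substitute into x ≡ 1 (mod 15): 4·t ≡ 1 − 3 = -2 (mod 15).
    Reduce coefficients mod 15: 4·t ≡ 13 (mod 15).
    The inverse of 4 mod 15 is 4 (since 4·4 = 16 = 1·15 + 1), so t ≡ 4·13 = 52 ≡ 7 (mod 15).
    Then x = 3 + 4·7 = 31, valid modulo lcm(4, 15) = 60: x ≡ 31 (mod 60).
  Combine with x ≡ 7 (mod 12): gcd(60, 12) = 12; 7 - 31 = -24, which IS divisible by 12, so compatible.
    Write x = 31 + 60·t and substitute into x ≡ 7 (mod 12): 60·t ≡ 7 − 31 = -24 (mod 12).
    Divide the congruence (and modulus) by g = 12: 5·t ≡ -2 (mod 1).
    Modulo 1 every t works; take t = 0.
    Then x = 31 + 60·0 = 31, valid modulo lcm(60, 12) = 60: x ≡ 31 (mod 60).
Verify: 31 mod 4 = 3, 31 mod 15 = 1, 31 mod 12 = 7.

x ≡ 31 (mod 60).


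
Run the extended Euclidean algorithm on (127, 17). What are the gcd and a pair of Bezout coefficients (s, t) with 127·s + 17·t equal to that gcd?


Euclidean algorithm on (127, 17) — divide until remainder is 0:
  127 = 7 · 17 + 8
  17 = 2 · 8 + 1
  8 = 8 · 1 + 0
gcd(127, 17) = 1.
Track Bezout coefficients alongside the remainders: start with r₀ = 127 = a·1 + b·0 (s = 1, t = 0) and r₁ = 17 = a·0 + b·1 (s = 0, t = 1); each new remainder r_{k+1} = r_{k-1} − q_k·r_k inherits s_{k+1} = s_{k-1} − q_k·s_k, t_{k+1} = t_{k-1} − q_k·t_k, so r_k = a·s_k + b·t_k at every step:
  q = 7: r = 8, s = 1 − 7·0 = 1, t = 0 − 7·1 = -7  (check: 127·1 + 17·(-7) = 8)
  q = 2: r = 1, s = 0 − 2·1 = -2, t = 1 − 2·(-7) = 15  (check: 127·(-2) + 17·15 = 1)
The row with r = 1 (the gcd) gives the Bezout coefficients s = -2, t = 15.
Result: 127 · (-2) + 17 · (15) = 1.

gcd(127, 17) = 1; s = -2, t = 15 (check: 127·(-2) + 17·15 = 1).


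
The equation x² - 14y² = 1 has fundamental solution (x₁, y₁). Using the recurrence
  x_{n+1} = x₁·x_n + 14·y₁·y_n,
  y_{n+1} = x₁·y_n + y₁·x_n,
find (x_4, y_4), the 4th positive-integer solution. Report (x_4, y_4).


Step 1: Find the fundamental solution (x₁, y₁) of x² - 14y² = 1.
  Expand √14 as a continued fraction. a₀ = ⌊√14⌋ = 3; iterate m_{k+1} = d_k·a_k − m_k, d_{k+1} = (14 − m_{k+1}²)/d_k, a_{k+1} = ⌊(a₀ + m_{k+1})/d_{k+1}⌋ (starting m₀ = 0, d₀ = 1), with convergents p_k = a_k·p_{k-1} + p_{k-2}, q_k = a_k·q_{k-1} + q_{k-2} (p₋₁ = 1, q₋₁ = 0):
  k = 0: a₀ = 3; p₀/q₀ = 3/1; p₀² − 14·q₀² = 9 − 14 = -5.
  k = 1: m = 3, d = 5, a = ⌊(3 + 3)/5⌋ = 1; p/q = (1·3 + 1)/(1·1 + 0) = 4/1; p² − 14·q² = 16 − 14 = 2.
  k = 2: m = 2, d = 2, a = ⌊(3 + 2)/2⌋ = 2; p/q = (2·4 + 3)/(2·1 + 1) = 11/3; p² − 14·q² = 121 − 126 = -5.
  k = 3: m = 2, d = 5, a = ⌊(3 + 2)/5⌋ = 1; p/q = (1·11 + 4)/(1·3 + 1) = 15/4; p² − 14·q² = 225 − 224 = 1.
  The first convergent with p² − 14·q² = 1 gives the fundamental solution (x₁, y₁) = (15, 4).
Step 2: Apply the recurrence (x_{n+1}, y_{n+1}) = (x₁x_n + 14y₁y_n, x₁y_n + y₁x_n) repeatedly.
  From (x_1, y_1) = (15, 4): x_2 = 15·15 + 14·4·4 = 449; y_2 = 15·4 + 4·15 = 120.
  From (x_2, y_2) = (449, 120): x_3 = 15·449 + 14·4·120 = 13455; y_3 = 15·120 + 4·449 = 3596.
  From (x_3, y_3) = (13455, 3596): x_4 = 15·13455 + 14·4·3596 = 403201; y_4 = 15·3596 + 4·13455 = 107760.
Step 3: Verify x_4² - 14·y_4² = 162571046401 - 162571046400 = 1 (should be 1). ✓

(x_1, y_1) = (15, 4); (x_4, y_4) = (403201, 107760).


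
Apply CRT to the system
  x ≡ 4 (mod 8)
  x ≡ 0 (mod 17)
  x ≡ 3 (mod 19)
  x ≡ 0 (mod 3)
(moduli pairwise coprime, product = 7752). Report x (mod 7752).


Product of moduli M = 8 · 17 · 19 · 3 = 7752.
Merge one congruence at a time:
  Start: x ≡ 4 (mod 8).
  Combine with x ≡ 0 (mod 17); new modulus lcm = 136.
    Write x = 4 + 8·t and substitute into x ≡ 0 (mod 17): 8·t ≡ 0 − 4 = -4 (mod 17).
    Reduce coefficients mod 17: 8·t ≡ 13 (mod 17).
    The inverse of 8 mod 17 is 15 (since 8·15 = 120 = 7·17 + 1), so t ≡ 15·13 = 195 ≡ 8 (mod 17).
    Then x = 4 + 8·8 = 68, valid modulo lcm(8, 17) = 136: x ≡ 68 (mod 136).
  Combine with x ≡ 3 (mod 19); new modulus lcm = 2584.
    Write x = 68 + 136·t and substitute into x ≡ 3 (mod 19): 136·t ≡ 3 − 68 = -65 (mod 19).
    Reduce coefficients mod 19: 3·t ≡ 11 (mod 19).
    The inverse of 3 mod 19 is 13 (since 3·13 = 39 = 2·19 + 1), so t ≡ 13·11 = 143 ≡ 10 (mod 19).
    Then x = 68 + 136·10 = 1428, valid modulo lcm(136, 19) = 2584: x ≡ 1428 (mod 2584).
  Combine with x ≡ 0 (mod 3); new modulus lcm = 7752.
    Write x = 1428 + 2584·t and substitute into x ≡ 0 (mod 3): 2584·t ≡ 0 − 1428 = -1428 (mod 3).
    Reduce coefficients mod 3: 1·t ≡ 0 (mod 3).
    So t ≡ 0 (mod 3).
    Then x = 1428 + 2584·0 = 1428, valid modulo lcm(2584, 3) = 7752: x ≡ 1428 (mod 7752).
Verify against each original: 1428 mod 8 = 4, 1428 mod 17 = 0, 1428 mod 19 = 3, 1428 mod 3 = 0.

x ≡ 1428 (mod 7752).


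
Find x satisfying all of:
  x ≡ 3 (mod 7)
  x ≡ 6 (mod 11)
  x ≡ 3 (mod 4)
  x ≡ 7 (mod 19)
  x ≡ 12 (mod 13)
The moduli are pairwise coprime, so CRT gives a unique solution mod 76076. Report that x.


Product of moduli M = 7 · 11 · 4 · 19 · 13 = 76076.
Merge one congruence at a time:
  Start: x ≡ 3 (mod 7).
  Combine with x ≡ 6 (mod 11); new modulus lcm = 77.
    Write x = 3 + 7·t and substitute into x ≡ 6 (mod 11): 7·t ≡ 6 − 3 = 3 (mod 11).
    The inverse of 7 mod 11 is 8 (since 7·8 = 56 = 5·11 + 1), so t ≡ 8·3 = 24 ≡ 2 (mod 11).
    Then x = 3 + 7·2 = 17, valid modulo lcm(7, 11) = 77: x ≡ 17 (mod 77).
  Combine with x ≡ 3 (mod 4); new modulus lcm = 308.
    Write x = 17 + 77·t and substitute into x ≡ 3 (mod 4): 77·t ≡ 3 − 17 = -14 (mod 4).
    Reduce coefficients mod 4: 1·t ≡ 2 (mod 4).
    So t ≡ 2 (mod 4).
    Then x = 17 + 77·2 = 171, valid modulo lcm(77, 4) = 308: x ≡ 171 (mod 308).
  Combine with x ≡ 7 (mod 19); new modulus lcm = 5852.
    Write x = 171 + 308·t and substitute into x ≡ 7 (mod 19): 308·t ≡ 7 − 171 = -164 (mod 19).
    Reduce coefficients mod 19: 4·t ≡ 7 (mod 19).
    The inverse of 4 mod 19 is 5 (since 4·5 = 20 = 1·19 + 1), so t ≡ 5·7 = 35 ≡ 16 (mod 19).
    Then x = 171 + 308·16 = 5099, valid modulo lcm(308, 19) = 5852: x ≡ 5099 (mod 5852).
  Combine with x ≡ 12 (mod 13); new modulus lcm = 76076.
    Write x = 5099 + 5852·t and substitute into x ≡ 12 (mod 13): 5852·t ≡ 12 − 5099 = -5087 (mod 13).
    Reduce coefficients mod 13: 2·t ≡ 9 (mod 13).
    The inverse of 2 mod 13 is 7 (since 2·7 = 14 = 1·13 + 1), so t ≡ 7·9 = 63 ≡ 11 (mod 13).
    Then x = 5099 + 5852·11 = 69471, valid modulo lcm(5852, 13) = 76076: x ≡ 69471 (mod 76076).
Verify against each original: 69471 mod 7 = 3, 69471 mod 11 = 6, 69471 mod 4 = 3, 69471 mod 19 = 7, 69471 mod 13 = 12.

x ≡ 69471 (mod 76076).


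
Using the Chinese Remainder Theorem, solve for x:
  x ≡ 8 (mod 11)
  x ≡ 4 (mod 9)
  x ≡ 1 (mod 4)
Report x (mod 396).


Moduli 11, 9, 4 are pairwise coprime; by CRT there is a unique solution modulo M = 11 · 9 · 4 = 396.
Solve pairwise, accumulating the modulus:
  Start with x ≡ 8 (mod 11).
  Combine with x ≡ 4 (mod 9): since gcd(11, 9) = 1, we get a unique residue mod 99.
    Write x = 8 + 11·t and substitute into x ≡ 4 (mod 9): 11·t ≡ 4 − 8 = -4 (mod 9).
    Reduce coefficients mod 9: 2·t ≡ 5 (mod 9).
    The inverse of 2 mod 9 is 5 (since 2·5 = 10 = 1·9 + 1), so t ≡ 5·5 = 25 ≡ 7 (mod 9).
    Then x = 8 + 11·7 = 85, valid modulo lcm(11, 9) = 99: x ≡ 85 (mod 99).
  Combine with x ≡ 1 (mod 4): since gcd(99, 4) = 1, we get a unique residue mod 396.
    Write x = 85 + 99·t and substitute into x ≡ 1 (mod 4): 99·t ≡ 1 − 85 = -84 (mod 4).
    Reduce coefficients mod 4: 3·t ≡ 0 (mod 4).
    The inverse of 3 mod 4 is 3 (since 3·3 = 9 = 2·4 + 1), so t ≡ 3·0 = 0 ≡ 0 (mod 4).
    Then x = 85 + 99·0 = 85, valid modulo lcm(99, 4) = 396: x ≡ 85 (mod 396).
Verify: 85 mod 11 = 8 ✓, 85 mod 9 = 4 ✓, 85 mod 4 = 1 ✓.

x ≡ 85 (mod 396).


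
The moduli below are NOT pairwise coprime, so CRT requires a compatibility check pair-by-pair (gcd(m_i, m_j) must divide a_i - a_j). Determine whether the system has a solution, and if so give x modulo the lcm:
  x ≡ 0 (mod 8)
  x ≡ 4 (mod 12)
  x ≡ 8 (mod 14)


Moduli 8, 12, 14 are not pairwise coprime, so CRT works modulo lcm(m_i) when all pairwise compatibility conditions hold.
Pairwise compatibility: gcd(m_i, m_j) must divide a_i - a_j for every pair.
Merge one congruence at a time:
  Start: x ≡ 0 (mod 8).
  Combine with x ≡ 4 (mod 12): gcd(8, 12) = 4; 4 - 0 = 4, which IS divisible by 4, so compatible.
    Write x = 0 + 8·t and substitute into x ≡ 4 (mod 12): 8·t ≡ 4 − 0 = 4 (mod 12).
    Divide the congruence (and modulus) by g = 4: 2·t ≡ 1 (mod 3).
    The inverse of 2 mod 3 is 2 (since 2·2 = 4 = 1·3 + 1), so t ≡ 2·1 = 2 ≡ 2 (mod 3).
    Then x = 0 + 8·2 = 16, valid modulo lcm(8, 12) = 24: x ≡ 16 (mod 24).
  Combine with x ≡ 8 (mod 14): gcd(24, 14) = 2; 8 - 16 = -8, which IS divisible by 2, so compatible.
    Write x = 16 + 24·t and substitute into x ≡ 8 (mod 14): 24·t ≡ 8 − 16 = -8 (mod 14).
    Divide the congruence (and modulus) by g = 2: 12·t ≡ -4 (mod 7).
    Reduce coefficients mod 7: 5·t ≡ 3 (mod 7).
    The inverse of 5 mod 7 is 3 (since 5·3 = 15 = 2·7 + 1), so t ≡ 3·3 = 9 ≡ 2 (mod 7).
    Then x = 16 + 24·2 = 64, valid modulo lcm(24, 14) = 168: x ≡ 64 (mod 168).
Verify: 64 mod 8 = 0, 64 mod 12 = 4, 64 mod 14 = 8.

x ≡ 64 (mod 168).


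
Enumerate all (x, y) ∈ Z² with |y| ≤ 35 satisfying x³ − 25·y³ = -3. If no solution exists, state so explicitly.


The equation is x³ - 25y³ = -3. For fixed y, x³ = 25·y³ − 3, so a solution requires the RHS to be a perfect cube.
Strategy: iterate y from -35 to 35, compute RHS = 25·y³ − 3, and check whether it is a (positive or negative) perfect cube.
Check small values of y:
  y = 0: RHS = -3 is not a perfect cube.
  y = 1: RHS = 22 is not a perfect cube.
  y = -1: RHS = -28 is not a perfect cube.
  y = 2: RHS = 197 is not a perfect cube.
  y = -2: RHS = -203 is not a perfect cube.
  y = 3: RHS = 672 is not a perfect cube.
  y = -3: RHS = -678 is not a perfect cube.
Continuing the search up to |y| = 35 finds no solutions either.
No (x, y) in the scanned range satisfies the equation.

No integer solutions with |y| ≤ 35.


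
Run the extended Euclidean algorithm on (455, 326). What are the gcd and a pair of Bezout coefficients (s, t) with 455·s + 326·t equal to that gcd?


Euclidean algorithm on (455, 326) — divide until remainder is 0:
  455 = 1 · 326 + 129
  326 = 2 · 129 + 68
  129 = 1 · 68 + 61
  68 = 1 · 61 + 7
  61 = 8 · 7 + 5
  7 = 1 · 5 + 2
  5 = 2 · 2 + 1
  2 = 2 · 1 + 0
gcd(455, 326) = 1.
Track Bezout coefficients alongside the remainders: start with r₀ = 455 = a·1 + b·0 (s = 1, t = 0) and r₁ = 326 = a·0 + b·1 (s = 0, t = 1); each new remainder r_{k+1} = r_{k-1} − q_k·r_k inherits s_{k+1} = s_{k-1} − q_k·s_k, t_{k+1} = t_{k-1} − q_k·t_k, so r_k = a·s_k + b·t_k at every step:
  q = 1: r = 129, s = 1 − 1·0 = 1, t = 0 − 1·1 = -1  (check: 455·1 + 326·(-1) = 129)
  q = 2: r = 68, s = 0 − 2·1 = -2, t = 1 − 2·(-1) = 3  (check: 455·(-2) + 326·3 = 68)
  q = 1: r = 61, s = 1 − 1·(-2) = 3, t = -1 − 1·3 = -4  (check: 455·3 + 326·(-4) = 61)
  q = 1: r = 7, s = -2 − 1·3 = -5, t = 3 − 1·(-4) = 7  (check: 455·(-5) + 326·7 = 7)
  q = 8: r = 5, s = 3 − 8·(-5) = 43, t = -4 − 8·7 = -60  (check: 455·43 + 326·(-60) = 5)
  q = 1: r = 2, s = -5 − 1·43 = -48, t = 7 − 1·(-60) = 67  (check: 455·(-48) + 326·67 = 2)
  q = 2: r = 1, s = 43 − 2·(-48) = 139, t = -60 − 2·67 = -194  (check: 455·139 + 326·(-194) = 1)
The row with r = 1 (the gcd) gives the Bezout coefficients s = 139, t = -194.
Result: 455 · (139) + 326 · (-194) = 1.

gcd(455, 326) = 1; s = 139, t = -194 (check: 455·139 + 326·(-194) = 1).


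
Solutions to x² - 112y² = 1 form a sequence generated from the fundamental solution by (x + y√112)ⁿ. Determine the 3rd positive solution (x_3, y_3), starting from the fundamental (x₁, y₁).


Step 1: Find the fundamental solution (x₁, y₁) of x² - 112y² = 1.
  Expand √112 as a continued fraction. a₀ = ⌊√112⌋ = 10; iterate m_{k+1} = d_k·a_k − m_k, d_{k+1} = (112 − m_{k+1}²)/d_k, a_{k+1} = ⌊(a₀ + m_{k+1})/d_{k+1}⌋ (starting m₀ = 0, d₀ = 1), with convergents p_k = a_k·p_{k-1} + p_{k-2}, q_k = a_k·q_{k-1} + q_{k-2} (p₋₁ = 1, q₋₁ = 0):
  k = 0: a₀ = 10; p₀/q₀ = 10/1; p₀² − 112·q₀² = 100 − 112 = -12.
  k = 1: m = 10, d = 12, a = ⌊(10 + 10)/12⌋ = 1; p/q = (1·10 + 1)/(1·1 + 0) = 11/1; p² − 112·q² = 121 − 112 = 9.
  k = 2: m = 2, d = 9, a = ⌊(10 + 2)/9⌋ = 1; p/q = (1·11 + 10)/(1·1 + 1) = 21/2; p² − 112·q² = 441 − 448 = -7.
  k = 3: m = 7, d = 7, a = ⌊(10 + 7)/7⌋ = 2; p/q = (2·21 + 11)/(2·2 + 1) = 53/5; p² − 112·q² = 2809 − 2800 = 9.
  k = 4: m = 7, d = 9, a = ⌊(10 + 7)/9⌋ = 1; p/q = (1·53 + 21)/(1·5 + 2) = 74/7; p² − 112·q² = 5476 − 5488 = -12.
  k = 5: m = 2, d = 12, a = ⌊(10 + 2)/12⌋ = 1; p/q = (1·74 + 53)/(1·7 + 5) = 127/12; p² − 112·q² = 16129 − 16128 = 1.
  The first convergent with p² − 112·q² = 1 gives the fundamental solution (x₁, y₁) = (127, 12).
Step 2: Apply the recurrence (x_{n+1}, y_{n+1}) = (x₁x_n + 112y₁y_n, x₁y_n + y₁x_n) repeatedly.
  From (x_1, y_1) = (127, 12): x_2 = 127·127 + 112·12·12 = 32257; y_2 = 127·12 + 12·127 = 3048.
  From (x_2, y_2) = (32257, 3048): x_3 = 127·32257 + 112·12·3048 = 8193151; y_3 = 127·3048 + 12·32257 = 774180.
Step 3: Verify x_3² - 112·y_3² = 67127723308801 - 67127723308800 = 1 (should be 1). ✓

(x_1, y_1) = (127, 12); (x_3, y_3) = (8193151, 774180).


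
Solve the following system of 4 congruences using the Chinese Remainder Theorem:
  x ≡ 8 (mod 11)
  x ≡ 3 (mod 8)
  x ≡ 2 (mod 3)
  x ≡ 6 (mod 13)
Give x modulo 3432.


Product of moduli M = 11 · 8 · 3 · 13 = 3432.
Merge one congruence at a time:
  Start: x ≡ 8 (mod 11).
  Combine with x ≡ 3 (mod 8); new modulus lcm = 88.
    Write x = 8 + 11·t and substitute into x ≡ 3 (mod 8): 11·t ≡ 3 − 8 = -5 (mod 8).
    Reduce coefficients mod 8: 3·t ≡ 3 (mod 8).
    The inverse of 3 mod 8 is 3 (since 3·3 = 9 = 1·8 + 1), so t ≡ 3·3 = 9 ≡ 1 (mod 8).
    Then x = 8 + 11·1 = 19, valid modulo lcm(11, 8) = 88: x ≡ 19 (mod 88).
  Combine with x ≡ 2 (mod 3); new modulus lcm = 264.
    Write x = 19 + 88·t and substitute into x ≡ 2 (mod 3): 88·t ≡ 2 − 19 = -17 (mod 3).
    Reduce coefficients mod 3: 1·t ≡ 1 (mod 3).
    So t ≡ 1 (mod 3).
    Then x = 19 + 88·1 = 107, valid modulo lcm(88, 3) = 264: x ≡ 107 (mod 264).
  Combine with x ≡ 6 (mod 13); new modulus lcm = 3432.
    Write x = 107 + 264·t and substitute into x ≡ 6 (mod 13): 264·t ≡ 6 − 107 = -101 (mod 13).
    Reduce coefficients mod 13: 4·t ≡ 3 (mod 13).
    The inverse of 4 mod 13 is 10 (since 4·10 = 40 = 3·13 + 1), so t ≡ 10·3 = 30 ≡ 4 (mod 13).
    Then x = 107 + 264·4 = 1163, valid modulo lcm(264, 13) = 3432: x ≡ 1163 (mod 3432).
Verify against each original: 1163 mod 11 = 8, 1163 mod 8 = 3, 1163 mod 3 = 2, 1163 mod 13 = 6.

x ≡ 1163 (mod 3432).


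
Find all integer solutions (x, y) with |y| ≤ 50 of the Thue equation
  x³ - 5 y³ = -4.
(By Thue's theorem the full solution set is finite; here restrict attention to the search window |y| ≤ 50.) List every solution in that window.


The equation is x³ - 5y³ = -4. For fixed y, x³ = 5·y³ − 4, so a solution requires the RHS to be a perfect cube.
Strategy: iterate y from -50 to 50, compute RHS = 5·y³ − 4, and check whether it is a (positive or negative) perfect cube.
Check small values of y:
  y = 0: RHS = -4 is not a perfect cube.
  y = 1: RHS = 1 = (1)³ ⇒ x = 1 works.
  y = -1: RHS = -9 is not a perfect cube.
  y = 2: RHS = 36 is not a perfect cube.
  y = -2: RHS = -44 is not a perfect cube.
  y = 3: RHS = 131 is not a perfect cube.
  y = -3: RHS = -139 is not a perfect cube.
Continuing the search up to |y| = 50 finds no further solutions beyond those listed.
Collected solutions: (1, 1).

Solutions (with |y| ≤ 50): (1, 1).


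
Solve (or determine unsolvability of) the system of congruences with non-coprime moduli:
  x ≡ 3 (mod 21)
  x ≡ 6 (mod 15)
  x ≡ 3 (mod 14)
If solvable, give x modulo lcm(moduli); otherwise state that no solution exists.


Moduli 21, 15, 14 are not pairwise coprime, so CRT works modulo lcm(m_i) when all pairwise compatibility conditions hold.
Pairwise compatibility: gcd(m_i, m_j) must divide a_i - a_j for every pair.
Merge one congruence at a time:
  Start: x ≡ 3 (mod 21).
  Combine with x ≡ 6 (mod 15): gcd(21, 15) = 3; 6 - 3 = 3, which IS divisible by 3, so compatible.
    Write x = 3 + 21·t and substitute into x ≡ 6 (mod 15): 21·t ≡ 6 − 3 = 3 (mod 15).
    Divide the congruence (and modulus) by g = 3: 7·t ≡ 1 (mod 5).
    Reduce coefficients mod 5: 2·t ≡ 1 (mod 5).
    The inverse of 2 mod 5 is 3 (since 2·3 = 6 = 1·5 + 1), so t ≡ 3·1 = 3 ≡ 3 (mod 5).
    Then x = 3 + 21·3 = 66, valid modulo lcm(21, 15) = 105: x ≡ 66 (mod 105).
  Combine with x ≡ 3 (mod 14): gcd(105, 14) = 7; 3 - 66 = -63, which IS divisible by 7, so compatible.
    Write x = 66 + 105·t and substitute into x ≡ 3 (mod 14): 105·t ≡ 3 − 66 = -63 (mod 14).
    Divide the congruence (and modulus) by g = 7: 15·t ≡ -9 (mod 2).
    Reduce coefficients mod 2: 1·t ≡ 1 (mod 2).
    So t ≡ 1 (mod 2).
    Then x = 66 + 105·1 = 171, valid modulo lcm(105, 14) = 210: x ≡ 171 (mod 210).
Verify: 171 mod 21 = 3, 171 mod 15 = 6, 171 mod 14 = 3.

x ≡ 171 (mod 210).


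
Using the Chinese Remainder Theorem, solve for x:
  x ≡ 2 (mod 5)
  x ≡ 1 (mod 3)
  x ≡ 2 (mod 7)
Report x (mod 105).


Moduli 5, 3, 7 are pairwise coprime; by CRT there is a unique solution modulo M = 5 · 3 · 7 = 105.
Solve pairwise, accumulating the modulus:
  Start with x ≡ 2 (mod 5).
  Combine with x ≡ 1 (mod 3): since gcd(5, 3) = 1, we get a unique residue mod 15.
    Write x = 2 + 5·t and substitute into x ≡ 1 (mod 3): 5·t ≡ 1 − 2 = -1 (mod 3).
    Reduce coefficients mod 3: 2·t ≡ 2 (mod 3).
    The inverse of 2 mod 3 is 2 (since 2·2 = 4 = 1·3 + 1), so t ≡ 2·2 = 4 ≡ 1 (mod 3).
    Then x = 2 + 5·1 = 7, valid modulo lcm(5, 3) = 15: x ≡ 7 (mod 15).
  Combine with x ≡ 2 (mod 7): since gcd(15, 7) = 1, we get a unique residue mod 105.
    Write x = 7 + 15·t and substitute into x ≡ 2 (mod 7): 15·t ≡ 2 − 7 = -5 (mod 7).
    Reduce coefficients mod 7: 1·t ≡ 2 (mod 7).
    So t ≡ 2 (mod 7).
    Then x = 7 + 15·2 = 37, valid modulo lcm(15, 7) = 105: x ≡ 37 (mod 105).
Verify: 37 mod 5 = 2 ✓, 37 mod 3 = 1 ✓, 37 mod 7 = 2 ✓.

x ≡ 37 (mod 105).


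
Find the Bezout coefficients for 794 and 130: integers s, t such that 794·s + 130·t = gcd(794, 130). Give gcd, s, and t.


Euclidean algorithm on (794, 130) — divide until remainder is 0:
  794 = 6 · 130 + 14
  130 = 9 · 14 + 4
  14 = 3 · 4 + 2
  4 = 2 · 2 + 0
gcd(794, 130) = 2.
Track Bezout coefficients alongside the remainders: start with r₀ = 794 = a·1 + b·0 (s = 1, t = 0) and r₁ = 130 = a·0 + b·1 (s = 0, t = 1); each new remainder r_{k+1} = r_{k-1} − q_k·r_k inherits s_{k+1} = s_{k-1} − q_k·s_k, t_{k+1} = t_{k-1} − q_k·t_k, so r_k = a·s_k + b·t_k at every step:
  q = 6: r = 14, s = 1 − 6·0 = 1, t = 0 − 6·1 = -6  (check: 794·1 + 130·(-6) = 14)
  q = 9: r = 4, s = 0 − 9·1 = -9, t = 1 − 9·(-6) = 55  (check: 794·(-9) + 130·55 = 4)
  q = 3: r = 2, s = 1 − 3·(-9) = 28, t = -6 − 3·55 = -171  (check: 794·28 + 130·(-171) = 2)
The row with r = 2 (the gcd) gives the Bezout coefficients s = 28, t = -171.
Result: 794 · (28) + 130 · (-171) = 2.

gcd(794, 130) = 2; s = 28, t = -171 (check: 794·28 + 130·(-171) = 2).


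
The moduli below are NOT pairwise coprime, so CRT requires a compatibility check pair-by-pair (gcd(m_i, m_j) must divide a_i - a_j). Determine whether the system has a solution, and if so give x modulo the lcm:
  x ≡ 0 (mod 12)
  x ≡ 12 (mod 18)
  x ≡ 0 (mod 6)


Moduli 12, 18, 6 are not pairwise coprime, so CRT works modulo lcm(m_i) when all pairwise compatibility conditions hold.
Pairwise compatibility: gcd(m_i, m_j) must divide a_i - a_j for every pair.
Merge one congruence at a time:
  Start: x ≡ 0 (mod 12).
  Combine with x ≡ 12 (mod 18): gcd(12, 18) = 6; 12 - 0 = 12, which IS divisible by 6, so compatible.
    Write x = 0 + 12·t and substitute into x ≡ 12 (mod 18): 12·t ≡ 12 − 0 = 12 (mod 18).
    Divide the congruence (and modulus) by g = 6: 2·t ≡ 2 (mod 3).
    The inverse of 2 mod 3 is 2 (since 2·2 = 4 = 1·3 + 1), so t ≡ 2·2 = 4 ≡ 1 (mod 3).
    Then x = 0 + 12·1 = 12, valid modulo lcm(12, 18) = 36: x ≡ 12 (mod 36).
  Combine with x ≡ 0 (mod 6): gcd(36, 6) = 6; 0 - 12 = -12, which IS divisible by 6, so compatible.
    Write x = 12 + 36·t and substitute into x ≡ 0 (mod 6): 36·t ≡ 0 − 12 = -12 (mod 6).
    Divide the congruence (and modulus) by g = 6: 6·t ≡ -2 (mod 1).
    Modulo 1 every t works; take t = 0.
    Then x = 12 + 36·0 = 12, valid modulo lcm(36, 6) = 36: x ≡ 12 (mod 36).
Verify: 12 mod 12 = 0, 12 mod 18 = 12, 12 mod 6 = 0.

x ≡ 12 (mod 36).


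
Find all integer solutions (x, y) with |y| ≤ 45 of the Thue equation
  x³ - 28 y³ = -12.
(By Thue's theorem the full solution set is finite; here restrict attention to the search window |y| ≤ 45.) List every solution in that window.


The equation is x³ - 28y³ = -12. For fixed y, x³ = 28·y³ − 12, so a solution requires the RHS to be a perfect cube.
Strategy: iterate y from -45 to 45, compute RHS = 28·y³ − 12, and check whether it is a (positive or negative) perfect cube.
Check small values of y:
  y = 0: RHS = -12 is not a perfect cube.
  y = 1: RHS = 16 is not a perfect cube.
  y = -1: RHS = -40 is not a perfect cube.
  y = 2: RHS = 212 is not a perfect cube.
  y = -2: RHS = -236 is not a perfect cube.
  y = 3: RHS = 744 is not a perfect cube.
  y = -3: RHS = -768 is not a perfect cube.
Continuing the search up to |y| = 45 finds no solutions either.
No (x, y) in the scanned range satisfies the equation.

No integer solutions with |y| ≤ 45.


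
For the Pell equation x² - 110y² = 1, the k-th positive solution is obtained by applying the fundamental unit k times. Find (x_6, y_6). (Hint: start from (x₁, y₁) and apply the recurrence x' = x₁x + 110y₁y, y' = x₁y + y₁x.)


Step 1: Find the fundamental solution (x₁, y₁) of x² - 110y² = 1.
  Expand √110 as a continued fraction. a₀ = ⌊√110⌋ = 10; iterate m_{k+1} = d_k·a_k − m_k, d_{k+1} = (110 − m_{k+1}²)/d_k, a_{k+1} = ⌊(a₀ + m_{k+1})/d_{k+1}⌋ (starting m₀ = 0, d₀ = 1), with convergents p_k = a_k·p_{k-1} + p_{k-2}, q_k = a_k·q_{k-1} + q_{k-2} (p₋₁ = 1, q₋₁ = 0):
  k = 0: a₀ = 10; p₀/q₀ = 10/1; p₀² − 110·q₀² = 100 − 110 = -10.
  k = 1: m = 10, d = 10, a = ⌊(10 + 10)/10⌋ = 2; p/q = (2·10 + 1)/(2·1 + 0) = 21/2; p² − 110·q² = 441 − 440 = 1.
  The first convergent with p² − 110·q² = 1 gives the fundamental solution (x₁, y₁) = (21, 2).
Step 2: Apply the recurrence (x_{n+1}, y_{n+1}) = (x₁x_n + 110y₁y_n, x₁y_n + y₁x_n) repeatedly.
  From (x_1, y_1) = (21, 2): x_2 = 21·21 + 110·2·2 = 881; y_2 = 21·2 + 2·21 = 84.
  From (x_2, y_2) = (881, 84): x_3 = 21·881 + 110·2·84 = 36981; y_3 = 21·84 + 2·881 = 3526.
  From (x_3, y_3) = (36981, 3526): x_4 = 21·36981 + 110·2·3526 = 1552321; y_4 = 21·3526 + 2·36981 = 148008.
  From (x_4, y_4) = (1552321, 148008): x_5 = 21·1552321 + 110·2·148008 = 65160501; y_5 = 21·148008 + 2·1552321 = 6212810.
  From (x_5, y_5) = (65160501, 6212810): x_6 = 21·65160501 + 110·2·6212810 = 2735188721; y_6 = 21·6212810 + 2·65160501 = 260790012.
Step 3: Verify x_6² - 110·y_6² = 7481257339485615841 - 7481257339485615840 = 1 (should be 1). ✓

(x_1, y_1) = (21, 2); (x_6, y_6) = (2735188721, 260790012).


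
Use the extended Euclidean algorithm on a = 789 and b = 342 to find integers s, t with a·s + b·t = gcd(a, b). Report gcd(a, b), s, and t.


Euclidean algorithm on (789, 342) — divide until remainder is 0:
  789 = 2 · 342 + 105
  342 = 3 · 105 + 27
  105 = 3 · 27 + 24
  27 = 1 · 24 + 3
  24 = 8 · 3 + 0
gcd(789, 342) = 3.
Track Bezout coefficients alongside the remainders: start with r₀ = 789 = a·1 + b·0 (s = 1, t = 0) and r₁ = 342 = a·0 + b·1 (s = 0, t = 1); each new remainder r_{k+1} = r_{k-1} − q_k·r_k inherits s_{k+1} = s_{k-1} − q_k·s_k, t_{k+1} = t_{k-1} − q_k·t_k, so r_k = a·s_k + b·t_k at every step:
  q = 2: r = 105, s = 1 − 2·0 = 1, t = 0 − 2·1 = -2  (check: 789·1 + 342·(-2) = 105)
  q = 3: r = 27, s = 0 − 3·1 = -3, t = 1 − 3·(-2) = 7  (check: 789·(-3) + 342·7 = 27)
  q = 3: r = 24, s = 1 − 3·(-3) = 10, t = -2 − 3·7 = -23  (check: 789·10 + 342·(-23) = 24)
  q = 1: r = 3, s = -3 − 1·10 = -13, t = 7 − 1·(-23) = 30  (check: 789·(-13) + 342·30 = 3)
The row with r = 3 (the gcd) gives the Bezout coefficients s = -13, t = 30.
Result: 789 · (-13) + 342 · (30) = 3.

gcd(789, 342) = 3; s = -13, t = 30 (check: 789·(-13) + 342·30 = 3).


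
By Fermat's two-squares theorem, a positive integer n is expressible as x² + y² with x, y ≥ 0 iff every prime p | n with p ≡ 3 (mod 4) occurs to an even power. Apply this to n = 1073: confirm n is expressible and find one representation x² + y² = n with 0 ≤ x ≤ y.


Step 1: Factor n = 1073 = 29 · 37.
Step 2: Check the mod-4 condition on each prime factor: 29 ≡ 1 (mod 4), exponent 1; 37 ≡ 1 (mod 4), exponent 1.
All primes ≡ 3 (mod 4) appear to even exponent (or don't appear), so by the two-squares theorem n IS expressible as a sum of two squares.
Step 3: Build a representation. Here n = 29 · 37 is a product of primes ≡ 1 (mod 4). Each prime p ≡ 1 (mod 4) is itself a sum of two squares; find a² by testing p − a² for a perfect square:
  29: 29 − 1² = 28, 29 − 2² = 25 = 5² ⇒ 29 = 2² + 5².
  37: 37 − 1² = 36 = 6² ⇒ 37 = 1² + 6².
  Combine using the Brahmagupta–Fibonacci identity (a² + b²)(c² + d²) = (ac − bd)² + (ad + bc)² = (ac + bd)² + (ad − bc)²:
  29 · 37 = 1073: from (2² + 5²)(1² + 6²), take (2·1 − 5·6, 2·6 + 5·1) = (2 − 30, 12 + 5) = (-28, 17); dropping signs (only squares matter) gives (28, 17); check 28² + 17² = 784 + 289 = 1073 ✓.
Step 4: Order so x ≤ y and verify: 17² + 28² = 289 + 784 = 1073 = n. ✓

n = 1073 = 17² + 28² (one valid representation with x ≤ y).
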